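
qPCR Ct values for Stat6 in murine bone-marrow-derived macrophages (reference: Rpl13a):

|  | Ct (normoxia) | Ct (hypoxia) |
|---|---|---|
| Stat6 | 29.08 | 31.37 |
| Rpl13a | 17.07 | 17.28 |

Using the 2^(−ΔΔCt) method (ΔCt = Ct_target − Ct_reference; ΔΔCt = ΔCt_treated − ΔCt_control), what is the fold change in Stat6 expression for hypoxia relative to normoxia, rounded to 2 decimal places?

ΔCt(normoxia) = 29.080 − 17.070 = 12.010
ΔCt(hypoxia) = 31.370 − 17.280 = 14.090
ΔΔCt = 14.090 − 12.010 = 2.080
Fold change = 2^(−2.080) = 0.237

0.24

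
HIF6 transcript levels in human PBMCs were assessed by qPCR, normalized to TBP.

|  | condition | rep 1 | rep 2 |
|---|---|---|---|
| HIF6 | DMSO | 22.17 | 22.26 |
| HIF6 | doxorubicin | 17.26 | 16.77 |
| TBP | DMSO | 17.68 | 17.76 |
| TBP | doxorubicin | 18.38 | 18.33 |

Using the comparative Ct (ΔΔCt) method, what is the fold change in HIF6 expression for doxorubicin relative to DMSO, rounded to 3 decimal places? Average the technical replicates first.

Mean Ct: HIF6 DMSO 22.215; HIF6 doxorubicin 17.015; TBP DMSO 17.720; TBP doxorubicin 18.355
ΔCt(DMSO) = 22.215 − 17.720 = 4.495
ΔCt(doxorubicin) = 17.015 − 18.355 = -1.340
ΔΔCt = -1.340 − 4.495 = -5.835
Fold change = 2^(−(-5.835)) = 2^5.835 = 57.0834

57.083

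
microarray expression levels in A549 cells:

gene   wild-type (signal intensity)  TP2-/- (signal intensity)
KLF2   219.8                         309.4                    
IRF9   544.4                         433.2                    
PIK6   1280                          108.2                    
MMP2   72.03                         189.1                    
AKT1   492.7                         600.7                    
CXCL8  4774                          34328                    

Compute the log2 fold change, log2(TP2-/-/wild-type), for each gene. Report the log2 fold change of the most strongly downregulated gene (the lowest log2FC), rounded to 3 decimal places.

log2(309.4/219.8) = 0.493  (KLF2)
log2(433.2/544.4) = -0.330  (IRF9)
log2(108.2/1280) = -3.564  (PIK6)
log2(189.1/72.03) = 1.392  (MMP2)
log2(600.7/492.7) = 0.286  (AKT1)
log2(34328/4774) = 2.846  (CXCL8)
PIK6 is most strongly downregulated.

-3.564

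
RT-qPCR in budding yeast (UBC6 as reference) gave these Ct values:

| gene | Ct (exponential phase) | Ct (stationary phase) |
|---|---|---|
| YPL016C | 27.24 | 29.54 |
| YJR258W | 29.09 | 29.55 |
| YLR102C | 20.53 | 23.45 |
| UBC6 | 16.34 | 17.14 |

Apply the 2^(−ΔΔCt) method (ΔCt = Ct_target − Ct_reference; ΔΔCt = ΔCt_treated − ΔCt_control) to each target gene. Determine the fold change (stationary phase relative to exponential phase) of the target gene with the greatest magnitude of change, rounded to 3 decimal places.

YPL016C: ΔΔCt = (29.54−17.14) − (27.24−16.34) = 12.40 − 10.90 = 1.50; fold change = 2^-1.50 = 0.354
YJR258W: ΔΔCt = (29.55−17.14) − (29.09−16.34) = 12.41 − 12.75 = -0.34; fold change = 2^0.34 = 1.266
YLR102C: ΔΔCt = (23.45−17.14) − (20.53−16.34) = 6.31 − 4.19 = 2.12; fold change = 2^-2.12 = 0.230
YLR102C has the largest |ΔΔCt| = 2.12.

0.230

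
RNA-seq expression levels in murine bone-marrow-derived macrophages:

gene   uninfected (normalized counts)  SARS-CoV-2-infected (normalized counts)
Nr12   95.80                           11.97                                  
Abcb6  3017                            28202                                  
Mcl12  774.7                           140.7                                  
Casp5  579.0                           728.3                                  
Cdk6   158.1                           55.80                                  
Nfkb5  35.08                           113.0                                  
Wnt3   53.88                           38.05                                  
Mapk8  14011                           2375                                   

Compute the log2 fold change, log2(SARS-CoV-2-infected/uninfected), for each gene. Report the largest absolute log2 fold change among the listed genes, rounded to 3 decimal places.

log2(11.97/95.80) = -3.001  (Nr12)
log2(28202/3017) = 3.225  (Abcb6)
log2(140.7/774.7) = -2.461  (Mcl12)
log2(728.3/579.0) = 0.331  (Casp5)
log2(55.80/158.1) = -1.503  (Cdk6)
log2(113.0/35.08) = 1.688  (Nfkb5)
log2(38.05/53.88) = -0.502  (Wnt3)
log2(2375/14011) = -2.561  (Mapk8)
The largest magnitude belongs to Abcb6.

3.225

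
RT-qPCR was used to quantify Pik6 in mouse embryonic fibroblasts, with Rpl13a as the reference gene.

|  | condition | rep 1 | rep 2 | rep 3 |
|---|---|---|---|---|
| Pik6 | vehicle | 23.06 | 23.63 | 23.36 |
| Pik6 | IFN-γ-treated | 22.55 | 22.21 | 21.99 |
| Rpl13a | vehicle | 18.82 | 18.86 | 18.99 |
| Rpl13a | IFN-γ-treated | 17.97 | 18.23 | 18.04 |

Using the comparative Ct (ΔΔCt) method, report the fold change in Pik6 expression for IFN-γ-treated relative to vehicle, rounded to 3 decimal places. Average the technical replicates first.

Mean Ct: Pik6 vehicle 23.350; Pik6 IFN-γ-treated 22.250; Rpl13a vehicle 18.890; Rpl13a IFN-γ-treated 18.080
ΔCt(vehicle) = 23.350 − 18.890 = 4.460
ΔCt(IFN-γ-treated) = 22.250 − 18.080 = 4.170
ΔΔCt = 4.170 − 4.460 = -0.290
Fold change = 2^(−(-0.290)) = 2^0.290 = 1.2226

1.223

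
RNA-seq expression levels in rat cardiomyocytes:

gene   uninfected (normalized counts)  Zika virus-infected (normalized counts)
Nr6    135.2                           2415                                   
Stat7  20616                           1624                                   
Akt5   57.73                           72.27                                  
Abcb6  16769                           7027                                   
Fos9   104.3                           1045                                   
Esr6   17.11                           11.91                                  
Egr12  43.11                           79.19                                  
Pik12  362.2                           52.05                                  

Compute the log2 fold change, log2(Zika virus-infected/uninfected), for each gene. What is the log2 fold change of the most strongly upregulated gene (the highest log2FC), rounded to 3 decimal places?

4.159

log2(2415/135.2) = 4.159  (Nr6)
log2(1624/20616) = -3.666  (Stat7)
log2(72.27/57.73) = 0.324  (Akt5)
log2(7027/16769) = -1.255  (Abcb6)
log2(1045/104.3) = 3.325  (Fos9)
log2(11.91/17.11) = -0.523  (Esr6)
log2(79.19/43.11) = 0.877  (Egr12)
log2(52.05/362.2) = -2.799  (Pik12)
Nr6 is most strongly upregulated.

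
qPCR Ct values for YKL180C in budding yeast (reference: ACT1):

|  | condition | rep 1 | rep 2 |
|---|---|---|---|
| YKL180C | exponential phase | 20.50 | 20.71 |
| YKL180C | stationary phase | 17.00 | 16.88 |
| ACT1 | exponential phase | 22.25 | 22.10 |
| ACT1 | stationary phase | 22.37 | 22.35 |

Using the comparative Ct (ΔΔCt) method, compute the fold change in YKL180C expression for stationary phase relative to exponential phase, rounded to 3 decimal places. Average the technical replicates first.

Mean Ct: YKL180C exponential phase 20.605; YKL180C stationary phase 16.940; ACT1 exponential phase 22.175; ACT1 stationary phase 22.360
ΔCt(exponential phase) = 20.605 − 22.175 = -1.570
ΔCt(stationary phase) = 16.940 − 22.360 = -5.420
ΔΔCt = -5.420 − (-1.570) = -3.850
Fold change = 2^(−(-3.850)) = 2^3.850 = 14.4200

14.420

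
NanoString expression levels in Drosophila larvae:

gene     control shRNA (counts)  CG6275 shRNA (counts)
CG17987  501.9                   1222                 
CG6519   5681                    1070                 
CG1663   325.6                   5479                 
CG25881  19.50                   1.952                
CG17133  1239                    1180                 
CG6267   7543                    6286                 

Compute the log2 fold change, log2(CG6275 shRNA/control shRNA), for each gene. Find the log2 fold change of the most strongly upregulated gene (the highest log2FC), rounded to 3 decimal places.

log2(1222/501.9) = 1.284  (CG17987)
log2(1070/5681) = -2.409  (CG6519)
log2(5479/325.6) = 4.073  (CG1663)
log2(1.952/19.50) = -3.320  (CG25881)
log2(1180/1239) = -0.070  (CG17133)
log2(6286/7543) = -0.263  (CG6267)
CG1663 is most strongly upregulated.

4.073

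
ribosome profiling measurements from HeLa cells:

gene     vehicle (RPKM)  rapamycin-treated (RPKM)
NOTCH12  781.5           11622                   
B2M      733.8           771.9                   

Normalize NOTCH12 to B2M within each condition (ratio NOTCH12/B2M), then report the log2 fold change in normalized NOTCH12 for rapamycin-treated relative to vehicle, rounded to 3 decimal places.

NOTCH12/B2M (vehicle) = 781.5 / 733.8 = 1.065
NOTCH12/B2M (rapamycin-treated) = 11622 / 771.9 = 15.056
Fold change = 15.056 / 1.065 = 14.1374
log2(14.1374) = 3.8214

3.821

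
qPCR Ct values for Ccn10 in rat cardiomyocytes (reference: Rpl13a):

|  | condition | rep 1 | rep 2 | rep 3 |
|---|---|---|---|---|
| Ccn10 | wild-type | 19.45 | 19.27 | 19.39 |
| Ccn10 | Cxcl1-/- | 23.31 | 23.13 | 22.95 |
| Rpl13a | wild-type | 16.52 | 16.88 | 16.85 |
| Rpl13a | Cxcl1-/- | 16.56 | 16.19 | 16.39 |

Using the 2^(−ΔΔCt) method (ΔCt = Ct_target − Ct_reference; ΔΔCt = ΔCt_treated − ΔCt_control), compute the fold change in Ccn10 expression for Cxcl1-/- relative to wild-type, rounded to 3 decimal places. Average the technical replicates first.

0.057

Mean Ct: Ccn10 wild-type 19.370; Ccn10 Cxcl1-/- 23.130; Rpl13a wild-type 16.750; Rpl13a Cxcl1-/- 16.380
ΔCt(wild-type) = 19.370 − 16.750 = 2.620
ΔCt(Cxcl1-/-) = 23.130 − 16.380 = 6.750
ΔΔCt = 6.750 − 2.620 = 4.130
Fold change = 2^(−4.130) = 0.0571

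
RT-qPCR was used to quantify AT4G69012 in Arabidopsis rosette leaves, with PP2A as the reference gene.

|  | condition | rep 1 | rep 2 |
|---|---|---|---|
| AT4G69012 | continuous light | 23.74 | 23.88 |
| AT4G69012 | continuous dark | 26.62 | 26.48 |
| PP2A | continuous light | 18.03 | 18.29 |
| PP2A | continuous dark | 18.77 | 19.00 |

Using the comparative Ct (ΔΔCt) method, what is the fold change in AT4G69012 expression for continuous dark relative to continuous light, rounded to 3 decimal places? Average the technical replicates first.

0.247

Mean Ct: AT4G69012 continuous light 23.810; AT4G69012 continuous dark 26.550; PP2A continuous light 18.160; PP2A continuous dark 18.885
ΔCt(continuous light) = 23.810 − 18.160 = 5.650
ΔCt(continuous dark) = 26.550 − 18.885 = 7.665
ΔΔCt = 7.665 − 5.650 = 2.015
Fold change = 2^(−2.015) = 0.2474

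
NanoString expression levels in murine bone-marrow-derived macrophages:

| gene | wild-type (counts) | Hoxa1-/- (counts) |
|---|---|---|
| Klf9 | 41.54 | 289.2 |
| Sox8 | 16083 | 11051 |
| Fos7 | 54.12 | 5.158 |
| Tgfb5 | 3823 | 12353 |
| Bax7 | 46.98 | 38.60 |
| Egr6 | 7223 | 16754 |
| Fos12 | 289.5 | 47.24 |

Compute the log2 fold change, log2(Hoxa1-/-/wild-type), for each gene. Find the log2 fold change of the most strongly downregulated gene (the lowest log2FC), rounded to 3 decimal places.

log2(289.2/41.54) = 2.799  (Klf9)
log2(11051/16083) = -0.541  (Sox8)
log2(5.158/54.12) = -3.391  (Fos7)
log2(12353/3823) = 1.692  (Tgfb5)
log2(38.60/46.98) = -0.283  (Bax7)
log2(16754/7223) = 1.214  (Egr6)
log2(47.24/289.5) = -2.615  (Fos12)
Fos7 is most strongly downregulated.

-3.391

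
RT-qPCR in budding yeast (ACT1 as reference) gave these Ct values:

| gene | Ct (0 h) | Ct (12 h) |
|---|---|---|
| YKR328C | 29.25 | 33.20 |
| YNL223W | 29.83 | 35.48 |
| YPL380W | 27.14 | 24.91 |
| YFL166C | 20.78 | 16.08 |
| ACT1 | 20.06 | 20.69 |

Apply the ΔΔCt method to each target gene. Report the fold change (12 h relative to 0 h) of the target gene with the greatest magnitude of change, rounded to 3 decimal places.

YKR328C: ΔΔCt = (33.20−20.69) − (29.25−20.06) = 12.51 − 9.19 = 3.32; fold change = 2^-3.32 = 0.100
YNL223W: ΔΔCt = (35.48−20.69) − (29.83−20.06) = 14.79 − 9.77 = 5.02; fold change = 2^-5.02 = 0.031
YPL380W: ΔΔCt = (24.91−20.69) − (27.14−20.06) = 4.22 − 7.08 = -2.86; fold change = 2^2.86 = 7.260
YFL166C: ΔΔCt = (16.08−20.69) − (20.78−20.06) = -4.61 − 0.72 = -5.33; fold change = 2^5.33 = 40.224
YFL166C has the largest |ΔΔCt| = 5.33.

40.224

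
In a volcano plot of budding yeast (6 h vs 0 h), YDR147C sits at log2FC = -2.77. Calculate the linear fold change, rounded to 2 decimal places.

Fold change = 2^(-2.77) = 0.147
That is, YDR147C drops to 14.7% of the 0 h level.

0.15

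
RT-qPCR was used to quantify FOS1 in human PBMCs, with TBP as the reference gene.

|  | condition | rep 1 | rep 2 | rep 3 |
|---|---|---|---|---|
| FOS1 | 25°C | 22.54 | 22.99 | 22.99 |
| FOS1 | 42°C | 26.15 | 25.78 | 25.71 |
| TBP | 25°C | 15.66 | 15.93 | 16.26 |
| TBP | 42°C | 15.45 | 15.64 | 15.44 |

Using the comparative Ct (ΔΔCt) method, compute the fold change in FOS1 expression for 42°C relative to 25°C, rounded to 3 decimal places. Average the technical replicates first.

Mean Ct: FOS1 25°C 22.840; FOS1 42°C 25.880; TBP 25°C 15.950; TBP 42°C 15.510
ΔCt(25°C) = 22.840 − 15.950 = 6.890
ΔCt(42°C) = 25.880 − 15.510 = 10.370
ΔΔCt = 10.370 − 6.890 = 3.480
Fold change = 2^(−3.480) = 0.0896

0.090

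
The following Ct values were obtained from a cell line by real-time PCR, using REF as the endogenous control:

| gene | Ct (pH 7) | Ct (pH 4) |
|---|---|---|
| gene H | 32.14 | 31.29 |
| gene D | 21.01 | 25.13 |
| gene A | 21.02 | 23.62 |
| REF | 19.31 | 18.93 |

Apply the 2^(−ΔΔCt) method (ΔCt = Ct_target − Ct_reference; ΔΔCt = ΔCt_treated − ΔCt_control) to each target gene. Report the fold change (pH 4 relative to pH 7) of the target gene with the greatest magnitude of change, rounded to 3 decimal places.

0.044

gene H: ΔΔCt = (31.29−18.93) − (32.14−19.31) = 12.36 − 12.83 = -0.47; fold change = 2^0.47 = 1.385
gene D: ΔΔCt = (25.13−18.93) − (21.01−19.31) = 6.20 − 1.70 = 4.50; fold change = 2^-4.50 = 0.044
gene A: ΔΔCt = (23.62−18.93) − (21.02−19.31) = 4.69 − 1.71 = 2.98; fold change = 2^-2.98 = 0.127
gene D has the largest |ΔΔCt| = 4.50.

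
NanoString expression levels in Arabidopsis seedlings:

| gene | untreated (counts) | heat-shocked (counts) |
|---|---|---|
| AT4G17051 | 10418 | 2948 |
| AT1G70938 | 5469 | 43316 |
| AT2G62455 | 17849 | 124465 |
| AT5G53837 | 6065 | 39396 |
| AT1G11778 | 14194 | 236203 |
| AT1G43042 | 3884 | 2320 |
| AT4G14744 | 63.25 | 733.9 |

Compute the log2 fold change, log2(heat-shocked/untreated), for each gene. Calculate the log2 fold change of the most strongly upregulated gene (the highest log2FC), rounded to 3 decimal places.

log2(2948/10418) = -1.821  (AT4G17051)
log2(43316/5469) = 2.986  (AT1G70938)
log2(124465/17849) = 2.802  (AT2G62455)
log2(39396/6065) = 2.699  (AT5G53837)
log2(236203/14194) = 4.057  (AT1G11778)
log2(2320/3884) = -0.743  (AT1G43042)
log2(733.9/63.25) = 3.536  (AT4G14744)
AT1G11778 is most strongly upregulated.

4.057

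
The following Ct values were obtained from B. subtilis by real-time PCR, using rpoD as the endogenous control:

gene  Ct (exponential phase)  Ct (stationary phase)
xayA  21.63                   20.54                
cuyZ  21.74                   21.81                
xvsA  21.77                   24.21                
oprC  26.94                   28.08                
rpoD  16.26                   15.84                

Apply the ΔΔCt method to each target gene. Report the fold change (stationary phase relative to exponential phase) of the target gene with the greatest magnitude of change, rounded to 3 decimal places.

xayA: ΔΔCt = (20.54−15.84) − (21.63−16.26) = 4.70 − 5.37 = -0.67; fold change = 2^0.67 = 1.591
cuyZ: ΔΔCt = (21.81−15.84) − (21.74−16.26) = 5.97 − 5.48 = 0.49; fold change = 2^-0.49 = 0.712
xvsA: ΔΔCt = (24.21−15.84) − (21.77−16.26) = 8.37 − 5.51 = 2.86; fold change = 2^-2.86 = 0.138
oprC: ΔΔCt = (28.08−15.84) − (26.94−16.26) = 12.24 − 10.68 = 1.56; fold change = 2^-1.56 = 0.339
xvsA has the largest |ΔΔCt| = 2.86.

0.138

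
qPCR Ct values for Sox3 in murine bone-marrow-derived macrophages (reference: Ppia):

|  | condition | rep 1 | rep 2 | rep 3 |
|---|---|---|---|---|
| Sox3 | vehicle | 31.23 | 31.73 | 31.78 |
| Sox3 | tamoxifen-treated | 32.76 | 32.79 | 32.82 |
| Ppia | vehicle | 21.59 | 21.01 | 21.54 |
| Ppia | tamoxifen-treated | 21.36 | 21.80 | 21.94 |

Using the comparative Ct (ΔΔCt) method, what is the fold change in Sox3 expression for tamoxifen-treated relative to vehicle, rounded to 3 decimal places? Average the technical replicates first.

0.540

Mean Ct: Sox3 vehicle 31.580; Sox3 tamoxifen-treated 32.790; Ppia vehicle 21.380; Ppia tamoxifen-treated 21.700
ΔCt(vehicle) = 31.580 − 21.380 = 10.200
ΔCt(tamoxifen-treated) = 32.790 − 21.700 = 11.090
ΔΔCt = 11.090 − 10.200 = 0.890
Fold change = 2^(−0.890) = 0.5396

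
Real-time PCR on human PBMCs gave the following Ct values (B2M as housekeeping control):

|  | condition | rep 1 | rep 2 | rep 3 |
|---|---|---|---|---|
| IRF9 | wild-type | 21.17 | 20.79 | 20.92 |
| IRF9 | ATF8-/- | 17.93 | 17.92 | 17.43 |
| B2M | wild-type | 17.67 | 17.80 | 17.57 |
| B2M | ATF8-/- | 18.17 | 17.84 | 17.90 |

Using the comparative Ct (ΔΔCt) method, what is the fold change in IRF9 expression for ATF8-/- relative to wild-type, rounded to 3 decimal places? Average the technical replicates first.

Mean Ct: IRF9 wild-type 20.960; IRF9 ATF8-/- 17.760; B2M wild-type 17.680; B2M ATF8-/- 17.970
ΔCt(wild-type) = 20.960 − 17.680 = 3.280
ΔCt(ATF8-/-) = 17.760 − 17.970 = -0.210
ΔΔCt = -0.210 − 3.280 = -3.490
Fold change = 2^(−(-3.490)) = 2^3.490 = 11.2356

11.236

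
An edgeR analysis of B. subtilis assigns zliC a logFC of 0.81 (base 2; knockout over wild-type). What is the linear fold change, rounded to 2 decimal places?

1.75

Fold change = 2^(0.81) = 1.753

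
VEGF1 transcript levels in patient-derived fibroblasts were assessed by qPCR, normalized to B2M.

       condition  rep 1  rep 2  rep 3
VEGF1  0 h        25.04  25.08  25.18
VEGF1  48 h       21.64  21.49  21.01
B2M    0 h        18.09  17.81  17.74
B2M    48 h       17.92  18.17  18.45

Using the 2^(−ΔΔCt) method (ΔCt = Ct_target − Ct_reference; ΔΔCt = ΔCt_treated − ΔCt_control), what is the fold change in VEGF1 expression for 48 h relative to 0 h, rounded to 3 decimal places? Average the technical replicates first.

Mean Ct: VEGF1 0 h 25.100; VEGF1 48 h 21.380; B2M 0 h 17.880; B2M 48 h 18.180
ΔCt(0 h) = 25.100 − 17.880 = 7.220
ΔCt(48 h) = 21.380 − 18.180 = 3.200
ΔΔCt = 3.200 − 7.220 = -4.020
Fold change = 2^(−(-4.020)) = 2^4.020 = 16.2234

16.223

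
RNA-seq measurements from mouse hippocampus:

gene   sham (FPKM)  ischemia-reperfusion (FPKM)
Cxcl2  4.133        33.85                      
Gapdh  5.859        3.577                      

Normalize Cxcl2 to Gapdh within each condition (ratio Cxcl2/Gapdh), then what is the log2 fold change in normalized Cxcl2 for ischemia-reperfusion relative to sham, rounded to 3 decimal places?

3.746

Cxcl2/Gapdh (sham) = 4.133 / 5.859 = 0.70541
Cxcl2/Gapdh (ischemia-reperfusion) = 33.85 / 3.577 = 9.4632
Fold change = 9.4632 / 0.70541 = 13.4152
log2(13.4152) = 3.7458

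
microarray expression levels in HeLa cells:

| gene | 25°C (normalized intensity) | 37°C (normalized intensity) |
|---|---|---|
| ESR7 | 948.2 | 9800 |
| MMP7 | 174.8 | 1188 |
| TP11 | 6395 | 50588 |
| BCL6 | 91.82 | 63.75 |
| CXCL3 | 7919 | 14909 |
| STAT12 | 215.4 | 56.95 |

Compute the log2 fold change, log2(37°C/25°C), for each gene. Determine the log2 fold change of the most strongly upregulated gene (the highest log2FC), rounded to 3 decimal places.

log2(9800/948.2) = 3.370  (ESR7)
log2(1188/174.8) = 2.765  (MMP7)
log2(50588/6395) = 2.984  (TP11)
log2(63.75/91.82) = -0.526  (BCL6)
log2(14909/7919) = 0.913  (CXCL3)
log2(56.95/215.4) = -1.919  (STAT12)
ESR7 is most strongly upregulated.

3.370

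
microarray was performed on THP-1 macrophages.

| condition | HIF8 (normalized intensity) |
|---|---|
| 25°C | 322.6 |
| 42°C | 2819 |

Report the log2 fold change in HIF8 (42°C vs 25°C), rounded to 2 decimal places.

Fold change = 2819 / 322.6 = 8.7384
log2(8.7384) = 3.127

3.13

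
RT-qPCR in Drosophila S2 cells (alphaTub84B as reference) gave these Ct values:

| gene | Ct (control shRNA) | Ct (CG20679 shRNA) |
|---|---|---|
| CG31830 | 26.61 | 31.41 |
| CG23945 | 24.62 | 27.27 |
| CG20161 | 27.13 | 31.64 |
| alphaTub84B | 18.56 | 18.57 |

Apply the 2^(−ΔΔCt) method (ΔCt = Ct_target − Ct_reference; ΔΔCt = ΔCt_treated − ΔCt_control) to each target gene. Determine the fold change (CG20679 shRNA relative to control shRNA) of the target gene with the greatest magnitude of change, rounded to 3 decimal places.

0.036

CG31830: ΔΔCt = (31.41−18.57) − (26.61−18.56) = 12.84 − 8.05 = 4.79; fold change = 2^-4.79 = 0.036
CG23945: ΔΔCt = (27.27−18.57) − (24.62−18.56) = 8.70 − 6.06 = 2.64; fold change = 2^-2.64 = 0.160
CG20161: ΔΔCt = (31.64−18.57) − (27.13−18.56) = 13.07 − 8.57 = 4.50; fold change = 2^-4.50 = 0.044
CG31830 has the largest |ΔΔCt| = 4.79.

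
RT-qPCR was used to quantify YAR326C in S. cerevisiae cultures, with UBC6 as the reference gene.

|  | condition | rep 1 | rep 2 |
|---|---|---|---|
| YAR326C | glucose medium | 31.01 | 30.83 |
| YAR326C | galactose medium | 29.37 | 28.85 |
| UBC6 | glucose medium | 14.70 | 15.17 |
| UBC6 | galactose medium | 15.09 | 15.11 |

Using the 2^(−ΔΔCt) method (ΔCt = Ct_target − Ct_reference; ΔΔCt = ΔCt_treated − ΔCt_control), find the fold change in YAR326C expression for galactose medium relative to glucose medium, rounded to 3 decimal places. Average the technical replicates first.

3.931

Mean Ct: YAR326C glucose medium 30.920; YAR326C galactose medium 29.110; UBC6 glucose medium 14.935; UBC6 galactose medium 15.100
ΔCt(glucose medium) = 30.920 − 14.935 = 15.985
ΔCt(galactose medium) = 29.110 − 15.100 = 14.010
ΔΔCt = 14.010 − 15.985 = -1.975
Fold change = 2^(−(-1.975)) = 2^1.975 = 3.9313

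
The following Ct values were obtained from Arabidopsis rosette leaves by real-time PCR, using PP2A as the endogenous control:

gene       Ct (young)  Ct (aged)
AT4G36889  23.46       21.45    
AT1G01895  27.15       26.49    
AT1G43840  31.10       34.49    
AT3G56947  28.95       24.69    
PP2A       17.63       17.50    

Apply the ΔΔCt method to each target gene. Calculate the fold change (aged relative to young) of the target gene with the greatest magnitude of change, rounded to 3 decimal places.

AT4G36889: ΔΔCt = (21.45−17.50) − (23.46−17.63) = 3.95 − 5.83 = -1.88; fold change = 2^1.88 = 3.681
AT1G01895: ΔΔCt = (26.49−17.50) − (27.15−17.63) = 8.99 − 9.52 = -0.53; fold change = 2^0.53 = 1.444
AT1G43840: ΔΔCt = (34.49−17.50) − (31.10−17.63) = 16.99 − 13.47 = 3.52; fold change = 2^-3.52 = 0.087
AT3G56947: ΔΔCt = (24.69−17.50) − (28.95−17.63) = 7.19 − 11.32 = -4.13; fold change = 2^4.13 = 17.509
AT3G56947 has the largest |ΔΔCt| = 4.13.

17.509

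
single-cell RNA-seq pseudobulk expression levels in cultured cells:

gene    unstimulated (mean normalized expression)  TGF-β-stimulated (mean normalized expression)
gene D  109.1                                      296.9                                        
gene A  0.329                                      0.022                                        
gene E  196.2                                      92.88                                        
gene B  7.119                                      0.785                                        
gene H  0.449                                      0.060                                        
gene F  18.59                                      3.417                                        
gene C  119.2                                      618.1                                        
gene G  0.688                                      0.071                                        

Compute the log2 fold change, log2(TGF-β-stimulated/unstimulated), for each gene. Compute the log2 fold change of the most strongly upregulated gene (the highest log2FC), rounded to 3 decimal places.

2.374

log2(296.9/109.1) = 1.444  (gene D)
log2(0.022/0.329) = -3.903  (gene A)
log2(92.88/196.2) = -1.079  (gene E)
log2(0.785/7.119) = -3.181  (gene B)
log2(0.060/0.449) = -2.904  (gene H)
log2(3.417/18.59) = -2.444  (gene F)
log2(618.1/119.2) = 2.374  (gene C)
log2(0.071/0.688) = -3.277  (gene G)
gene C is most strongly upregulated.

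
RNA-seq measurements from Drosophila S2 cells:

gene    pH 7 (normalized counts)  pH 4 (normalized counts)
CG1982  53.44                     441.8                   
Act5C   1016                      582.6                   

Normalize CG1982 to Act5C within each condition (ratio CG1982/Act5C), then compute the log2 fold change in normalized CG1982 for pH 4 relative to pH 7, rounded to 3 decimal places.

CG1982/Act5C (pH 7) = 53.44 / 1016 = 0.052598
CG1982/Act5C (pH 4) = 441.8 / 582.6 = 0.75832
Fold change = 0.75832 / 0.052598 = 14.4173
log2(14.4173) = 3.8497

3.850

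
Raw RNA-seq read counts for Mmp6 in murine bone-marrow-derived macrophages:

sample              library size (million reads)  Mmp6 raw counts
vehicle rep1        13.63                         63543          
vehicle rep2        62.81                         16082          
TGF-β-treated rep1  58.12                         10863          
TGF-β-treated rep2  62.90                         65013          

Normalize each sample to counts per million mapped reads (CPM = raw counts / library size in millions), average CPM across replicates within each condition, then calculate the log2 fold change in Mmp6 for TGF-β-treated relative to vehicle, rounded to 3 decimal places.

-2.011

CPM(vehicle rep1) = 63543 / 13.63 = 4661.9956
CPM(vehicle rep2) = 16082 / 62.81 = 256.0420
CPM(TGF-β-treated rep1) = 10863 / 58.12 = 186.9064
CPM(TGF-β-treated rep2) = 65013 / 62.90 = 1033.5930
mean CPM(vehicle) = 2459.0188; mean CPM(TGF-β-treated) = 610.2497
Fold change = 610.2497 / 2459.0188 = 0.24817
log2(0.24817) = -2.0106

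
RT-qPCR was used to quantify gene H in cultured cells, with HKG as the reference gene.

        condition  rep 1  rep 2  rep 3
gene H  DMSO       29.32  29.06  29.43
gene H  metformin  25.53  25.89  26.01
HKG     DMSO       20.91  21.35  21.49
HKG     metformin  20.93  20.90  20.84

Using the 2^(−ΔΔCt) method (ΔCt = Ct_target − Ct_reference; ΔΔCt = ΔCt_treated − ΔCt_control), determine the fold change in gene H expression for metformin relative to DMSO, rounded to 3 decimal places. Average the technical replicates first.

Mean Ct: gene H DMSO 29.270; gene H metformin 25.810; HKG DMSO 21.250; HKG metformin 20.890
ΔCt(DMSO) = 29.270 − 21.250 = 8.020
ΔCt(metformin) = 25.810 − 20.890 = 4.920
ΔΔCt = 4.920 − 8.020 = -3.100
Fold change = 2^(−(-3.100)) = 2^3.100 = 8.5742

8.574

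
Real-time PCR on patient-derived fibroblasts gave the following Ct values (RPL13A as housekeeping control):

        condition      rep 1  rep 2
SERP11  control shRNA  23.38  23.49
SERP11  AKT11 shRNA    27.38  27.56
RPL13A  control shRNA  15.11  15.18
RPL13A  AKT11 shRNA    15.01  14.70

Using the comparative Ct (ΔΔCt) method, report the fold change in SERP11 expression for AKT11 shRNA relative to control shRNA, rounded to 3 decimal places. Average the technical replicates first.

Mean Ct: SERP11 control shRNA 23.435; SERP11 AKT11 shRNA 27.470; RPL13A control shRNA 15.145; RPL13A AKT11 shRNA 14.855
ΔCt(control shRNA) = 23.435 − 15.145 = 8.290
ΔCt(AKT11 shRNA) = 27.470 − 14.855 = 12.615
ΔΔCt = 12.615 − 8.290 = 4.325
Fold change = 2^(−4.325) = 0.0499

0.050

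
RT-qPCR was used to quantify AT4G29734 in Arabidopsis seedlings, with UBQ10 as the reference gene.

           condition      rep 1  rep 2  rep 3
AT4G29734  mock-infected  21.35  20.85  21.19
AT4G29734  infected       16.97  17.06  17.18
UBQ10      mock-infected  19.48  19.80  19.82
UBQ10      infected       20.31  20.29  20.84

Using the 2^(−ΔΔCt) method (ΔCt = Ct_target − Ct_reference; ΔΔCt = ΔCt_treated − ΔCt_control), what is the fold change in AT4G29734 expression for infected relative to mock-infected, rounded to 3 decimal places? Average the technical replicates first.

Mean Ct: AT4G29734 mock-infected 21.130; AT4G29734 infected 17.070; UBQ10 mock-infected 19.700; UBQ10 infected 20.480
ΔCt(mock-infected) = 21.130 − 19.700 = 1.430
ΔCt(infected) = 17.070 − 20.480 = -3.410
ΔΔCt = -3.410 − 1.430 = -4.840
Fold change = 2^(−(-4.840)) = 2^4.840 = 28.6408

28.641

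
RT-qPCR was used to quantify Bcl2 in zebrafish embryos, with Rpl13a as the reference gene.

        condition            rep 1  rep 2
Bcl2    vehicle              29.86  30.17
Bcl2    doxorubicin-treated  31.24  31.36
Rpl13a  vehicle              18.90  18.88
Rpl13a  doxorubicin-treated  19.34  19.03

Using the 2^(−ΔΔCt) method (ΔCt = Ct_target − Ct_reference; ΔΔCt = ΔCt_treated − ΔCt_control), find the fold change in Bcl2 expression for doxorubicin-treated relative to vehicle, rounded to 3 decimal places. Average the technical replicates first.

Mean Ct: Bcl2 vehicle 30.015; Bcl2 doxorubicin-treated 31.300; Rpl13a vehicle 18.890; Rpl13a doxorubicin-treated 19.185
ΔCt(vehicle) = 30.015 − 18.890 = 11.125
ΔCt(doxorubicin-treated) = 31.300 − 19.185 = 12.115
ΔΔCt = 12.115 − 11.125 = 0.990
Fold change = 2^(−0.990) = 0.5035

0.503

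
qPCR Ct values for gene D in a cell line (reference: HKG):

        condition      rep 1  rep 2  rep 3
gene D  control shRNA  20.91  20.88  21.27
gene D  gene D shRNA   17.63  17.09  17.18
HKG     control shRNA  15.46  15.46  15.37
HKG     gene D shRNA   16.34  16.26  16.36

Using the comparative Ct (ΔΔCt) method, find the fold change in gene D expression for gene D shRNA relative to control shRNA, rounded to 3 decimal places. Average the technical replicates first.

24.420

Mean Ct: gene D control shRNA 21.020; gene D gene D shRNA 17.300; HKG control shRNA 15.430; HKG gene D shRNA 16.320
ΔCt(control shRNA) = 21.020 − 15.430 = 5.590
ΔCt(gene D shRNA) = 17.300 − 16.320 = 0.980
ΔΔCt = 0.980 − 5.590 = -4.610
Fold change = 2^(−(-4.610)) = 2^4.610 = 24.4201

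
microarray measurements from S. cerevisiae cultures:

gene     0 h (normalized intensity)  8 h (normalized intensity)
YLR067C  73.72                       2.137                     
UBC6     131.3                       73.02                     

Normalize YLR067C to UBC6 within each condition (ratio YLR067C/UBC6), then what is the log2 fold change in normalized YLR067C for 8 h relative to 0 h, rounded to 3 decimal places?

YLR067C/UBC6 (0 h) = 73.72 / 131.3 = 0.56146
YLR067C/UBC6 (8 h) = 2.137 / 73.02 = 0.029266
Fold change = 0.029266 / 0.56146 = 0.0521
log2(0.0521) = -4.2619

-4.262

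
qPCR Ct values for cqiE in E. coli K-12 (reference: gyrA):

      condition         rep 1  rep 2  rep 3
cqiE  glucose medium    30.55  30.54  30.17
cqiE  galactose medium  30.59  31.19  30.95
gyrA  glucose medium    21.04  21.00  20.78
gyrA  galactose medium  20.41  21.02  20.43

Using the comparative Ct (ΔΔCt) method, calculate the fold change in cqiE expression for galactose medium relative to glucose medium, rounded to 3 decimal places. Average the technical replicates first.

0.570

Mean Ct: cqiE glucose medium 30.420; cqiE galactose medium 30.910; gyrA glucose medium 20.940; gyrA galactose medium 20.620
ΔCt(glucose medium) = 30.420 − 20.940 = 9.480
ΔCt(galactose medium) = 30.910 − 20.620 = 10.290
ΔΔCt = 10.290 − 9.480 = 0.810
Fold change = 2^(−0.810) = 0.5704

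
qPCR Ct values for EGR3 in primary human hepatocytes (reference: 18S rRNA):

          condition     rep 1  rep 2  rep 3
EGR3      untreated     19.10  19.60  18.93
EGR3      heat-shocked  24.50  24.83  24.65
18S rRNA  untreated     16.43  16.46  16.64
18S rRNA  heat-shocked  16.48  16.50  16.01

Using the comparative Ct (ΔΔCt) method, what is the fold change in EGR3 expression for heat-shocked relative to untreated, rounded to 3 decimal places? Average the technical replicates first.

Mean Ct: EGR3 untreated 19.210; EGR3 heat-shocked 24.660; 18S rRNA untreated 16.510; 18S rRNA heat-shocked 16.330
ΔCt(untreated) = 19.210 − 16.510 = 2.700
ΔCt(heat-shocked) = 24.660 − 16.330 = 8.330
ΔΔCt = 8.330 − 2.700 = 5.630
Fold change = 2^(−5.630) = 0.0202

0.020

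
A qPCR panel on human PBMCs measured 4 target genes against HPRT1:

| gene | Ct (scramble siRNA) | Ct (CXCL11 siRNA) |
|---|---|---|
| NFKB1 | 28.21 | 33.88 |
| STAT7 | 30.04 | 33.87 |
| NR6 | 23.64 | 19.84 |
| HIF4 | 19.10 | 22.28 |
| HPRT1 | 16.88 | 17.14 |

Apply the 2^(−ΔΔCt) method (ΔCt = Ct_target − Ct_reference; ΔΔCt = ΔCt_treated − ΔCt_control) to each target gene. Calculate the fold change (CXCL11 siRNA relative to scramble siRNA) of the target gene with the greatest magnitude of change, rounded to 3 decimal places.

NFKB1: ΔΔCt = (33.88−17.14) − (28.21−16.88) = 16.74 − 11.33 = 5.41; fold change = 2^-5.41 = 0.024
STAT7: ΔΔCt = (33.87−17.14) − (30.04−16.88) = 16.73 − 13.16 = 3.57; fold change = 2^-3.57 = 0.084
NR6: ΔΔCt = (19.84−17.14) − (23.64−16.88) = 2.70 − 6.76 = -4.06; fold change = 2^4.06 = 16.679
HIF4: ΔΔCt = (22.28−17.14) − (19.10−16.88) = 5.14 − 2.22 = 2.92; fold change = 2^-2.92 = 0.132
NFKB1 has the largest |ΔΔCt| = 5.41.

0.024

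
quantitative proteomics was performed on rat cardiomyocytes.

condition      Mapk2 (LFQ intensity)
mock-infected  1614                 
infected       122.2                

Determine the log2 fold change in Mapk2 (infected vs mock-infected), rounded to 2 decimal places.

Fold change = 122.2 / 1614 = 0.0757
log2(0.0757) = -3.723

-3.72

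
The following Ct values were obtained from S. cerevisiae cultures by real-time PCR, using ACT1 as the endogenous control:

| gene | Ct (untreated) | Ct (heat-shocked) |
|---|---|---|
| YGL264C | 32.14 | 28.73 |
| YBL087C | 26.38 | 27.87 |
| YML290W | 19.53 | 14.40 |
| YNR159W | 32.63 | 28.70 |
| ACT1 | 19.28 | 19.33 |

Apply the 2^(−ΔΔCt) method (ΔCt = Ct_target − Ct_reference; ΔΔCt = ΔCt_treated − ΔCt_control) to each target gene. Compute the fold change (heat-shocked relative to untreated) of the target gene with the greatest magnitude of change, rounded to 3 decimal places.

36.252

YGL264C: ΔΔCt = (28.73−19.33) − (32.14−19.28) = 9.40 − 12.86 = -3.46; fold change = 2^3.46 = 11.004
YBL087C: ΔΔCt = (27.87−19.33) − (26.38−19.28) = 8.54 − 7.10 = 1.44; fold change = 2^-1.44 = 0.369
YML290W: ΔΔCt = (14.40−19.33) − (19.53−19.28) = -4.93 − 0.25 = -5.18; fold change = 2^5.18 = 36.252
YNR159W: ΔΔCt = (28.70−19.33) − (32.63−19.28) = 9.37 − 13.35 = -3.98; fold change = 2^3.98 = 15.780
YML290W has the largest |ΔΔCt| = 5.18.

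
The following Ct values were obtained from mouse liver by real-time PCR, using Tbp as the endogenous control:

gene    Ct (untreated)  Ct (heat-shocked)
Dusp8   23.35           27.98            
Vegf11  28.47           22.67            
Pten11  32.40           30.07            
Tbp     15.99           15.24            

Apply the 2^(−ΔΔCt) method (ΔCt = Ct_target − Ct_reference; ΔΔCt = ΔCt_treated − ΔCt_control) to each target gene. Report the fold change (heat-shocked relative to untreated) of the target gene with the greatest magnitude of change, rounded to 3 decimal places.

0.024

Dusp8: ΔΔCt = (27.98−15.24) − (23.35−15.99) = 12.74 − 7.36 = 5.38; fold change = 2^-5.38 = 0.024
Vegf11: ΔΔCt = (22.67−15.24) − (28.47−15.99) = 7.43 − 12.48 = -5.05; fold change = 2^5.05 = 33.128
Pten11: ΔΔCt = (30.07−15.24) − (32.40−15.99) = 14.83 − 16.41 = -1.58; fold change = 2^1.58 = 2.990
Dusp8 has the largest |ΔΔCt| = 5.38.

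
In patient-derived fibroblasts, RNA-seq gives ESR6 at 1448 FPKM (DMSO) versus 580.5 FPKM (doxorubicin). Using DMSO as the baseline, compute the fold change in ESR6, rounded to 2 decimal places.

Fold change = 580.5 / 1448 = 0.401
ESR6 is downregulated.

0.40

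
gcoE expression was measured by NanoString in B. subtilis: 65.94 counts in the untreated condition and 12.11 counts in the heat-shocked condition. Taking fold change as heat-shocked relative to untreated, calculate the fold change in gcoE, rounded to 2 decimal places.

0.18

Fold change = 12.11 / 65.94 = 0.184
gcoE is downregulated.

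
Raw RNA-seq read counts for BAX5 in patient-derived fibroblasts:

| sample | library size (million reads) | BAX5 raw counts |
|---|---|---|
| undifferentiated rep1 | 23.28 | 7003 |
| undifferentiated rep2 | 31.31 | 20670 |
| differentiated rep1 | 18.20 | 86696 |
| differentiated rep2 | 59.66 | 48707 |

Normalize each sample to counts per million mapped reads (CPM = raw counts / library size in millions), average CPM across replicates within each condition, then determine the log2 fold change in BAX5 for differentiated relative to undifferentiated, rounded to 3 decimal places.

2.538

CPM(undifferentiated rep1) = 7003 / 23.28 = 300.8162
CPM(undifferentiated rep2) = 20670 / 31.31 = 660.1725
CPM(differentiated rep1) = 86696 / 18.20 = 4763.5165
CPM(differentiated rep2) = 48707 / 59.66 = 816.4097
mean CPM(undifferentiated) = 480.4943; mean CPM(differentiated) = 2789.9631
Fold change = 2789.9631 / 480.4943 = 5.80644
log2(5.80644) = 2.5377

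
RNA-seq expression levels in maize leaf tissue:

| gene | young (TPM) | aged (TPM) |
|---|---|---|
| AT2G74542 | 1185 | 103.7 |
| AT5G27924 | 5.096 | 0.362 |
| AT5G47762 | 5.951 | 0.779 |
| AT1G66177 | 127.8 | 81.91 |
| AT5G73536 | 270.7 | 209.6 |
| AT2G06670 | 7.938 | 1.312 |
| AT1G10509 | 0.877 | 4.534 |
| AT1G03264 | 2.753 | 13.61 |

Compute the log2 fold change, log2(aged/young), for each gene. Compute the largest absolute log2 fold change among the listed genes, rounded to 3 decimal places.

log2(103.7/1185) = -3.514  (AT2G74542)
log2(0.362/5.096) = -3.815  (AT5G27924)
log2(0.779/5.951) = -2.933  (AT5G47762)
log2(81.91/127.8) = -0.642  (AT1G66177)
log2(209.6/270.7) = -0.369  (AT5G73536)
log2(1.312/7.938) = -2.597  (AT2G06670)
log2(4.534/0.877) = 2.370  (AT1G10509)
log2(13.61/2.753) = 2.306  (AT1G03264)
The largest magnitude belongs to AT5G27924.

3.815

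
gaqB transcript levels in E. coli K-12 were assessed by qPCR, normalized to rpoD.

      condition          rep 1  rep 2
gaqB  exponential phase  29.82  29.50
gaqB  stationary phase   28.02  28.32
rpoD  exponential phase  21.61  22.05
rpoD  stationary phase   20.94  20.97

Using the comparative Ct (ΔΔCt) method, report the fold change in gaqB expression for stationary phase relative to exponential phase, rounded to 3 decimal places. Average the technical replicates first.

Mean Ct: gaqB exponential phase 29.660; gaqB stationary phase 28.170; rpoD exponential phase 21.830; rpoD stationary phase 20.955
ΔCt(exponential phase) = 29.660 − 21.830 = 7.830
ΔCt(stationary phase) = 28.170 − 20.955 = 7.215
ΔΔCt = 7.215 − 7.830 = -0.615
Fold change = 2^(−(-0.615)) = 2^0.615 = 1.5316

1.532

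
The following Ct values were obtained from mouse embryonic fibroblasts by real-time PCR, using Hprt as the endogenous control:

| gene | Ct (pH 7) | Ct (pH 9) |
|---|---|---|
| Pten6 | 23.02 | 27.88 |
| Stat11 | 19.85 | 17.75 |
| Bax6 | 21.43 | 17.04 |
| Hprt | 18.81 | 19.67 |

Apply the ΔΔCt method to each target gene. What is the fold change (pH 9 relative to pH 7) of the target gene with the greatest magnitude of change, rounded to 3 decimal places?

38.055

Pten6: ΔΔCt = (27.88−19.67) − (23.02−18.81) = 8.21 − 4.21 = 4.00; fold change = 2^-4.00 = 0.062
Stat11: ΔΔCt = (17.75−19.67) − (19.85−18.81) = -1.92 − 1.04 = -2.96; fold change = 2^2.96 = 7.781
Bax6: ΔΔCt = (17.04−19.67) − (21.43−18.81) = -2.63 − 2.62 = -5.25; fold change = 2^5.25 = 38.055
Bax6 has the largest |ΔΔCt| = 5.25.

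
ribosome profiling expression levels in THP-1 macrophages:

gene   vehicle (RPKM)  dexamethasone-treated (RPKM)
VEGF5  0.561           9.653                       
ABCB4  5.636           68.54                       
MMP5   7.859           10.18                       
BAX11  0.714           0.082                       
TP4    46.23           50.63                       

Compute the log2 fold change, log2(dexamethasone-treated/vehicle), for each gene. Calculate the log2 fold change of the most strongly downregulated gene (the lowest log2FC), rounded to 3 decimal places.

log2(9.653/0.561) = 4.105  (VEGF5)
log2(68.54/5.636) = 3.604  (ABCB4)
log2(10.18/7.859) = 0.373  (MMP5)
log2(0.082/0.714) = -3.122  (BAX11)
log2(50.63/46.23) = 0.131  (TP4)
BAX11 is most strongly downregulated.

-3.122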